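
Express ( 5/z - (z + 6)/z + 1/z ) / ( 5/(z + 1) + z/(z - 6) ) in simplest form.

(-z**2 + 5*z + 6)/(z**2 + 6*z - 30)

Numerator: 5/z - (z + 6)/z + 1/z = -1
Denominator: 5/(z + 1) + z/(z - 6) = (z**2 + 6*z - 30)/(z**2 - 5*z - 6)
Divide: (-1) · ((z**2 - 5*z - 6)/(z**2 + 6*z - 30)) = (-z**2 + 5*z + 6)/(z**2 + 6*z - 30)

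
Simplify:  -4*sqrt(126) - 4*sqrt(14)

4*sqrt(126) = 12*sqrt(14); 4*sqrt(14) = 4*sqrt(14)
Combine: (-12 - 4)·sqrt(14) = -16*sqrt(14)

-16*sqrt(14)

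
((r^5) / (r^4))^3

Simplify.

r^3

Inside the bracket: r^1
Raise to the power 3: r^3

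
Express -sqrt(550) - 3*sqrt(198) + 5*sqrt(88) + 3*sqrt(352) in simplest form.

8*sqrt(22)

sqrt(550) = 5*sqrt(22); 3*sqrt(198) = 9*sqrt(22); 5*sqrt(88) = 10*sqrt(22); 3*sqrt(352) = 12*sqrt(22)
Combine: (-5 - 9 + 10 + 12)·sqrt(22) = 8*sqrt(22)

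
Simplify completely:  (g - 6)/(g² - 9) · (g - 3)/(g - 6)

1/(g + 3)

Factor: g² - 9 = (g + 3)·(g - 3)
Cancel the common factors (g - 6), (g - 3).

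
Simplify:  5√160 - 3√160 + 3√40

14*√10

5√160 = 20*√10; 3√160 = 12*√10; 3√40 = 6*√10
Combine: (20 - 12 + 6)·√10 = 14*√10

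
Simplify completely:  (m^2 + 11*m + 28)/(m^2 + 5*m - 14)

Factor: m^2 + 11*m + 28 = (m + 4)*(m + 7);  m^2 + 5*m - 14 = (m + 7)*(m - 2)
Cancel the common factor (m + 7).

(m + 4)/(m - 2)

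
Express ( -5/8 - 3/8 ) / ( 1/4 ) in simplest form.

-4

Numerator: -5/8 - 3/8 = -1
Denominator: 1/4 = 1/4
Divide: (-1) · (4) = -4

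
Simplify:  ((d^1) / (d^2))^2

d^(-2)

Inside the bracket: (d^-1)
Raise to the power 2: (d^-2)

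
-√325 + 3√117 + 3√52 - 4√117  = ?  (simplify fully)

√325 = 5*√13; 3√117 = 9*√13; 3√52 = 6*√13; 4√117 = 12*√13
Combine: (-5 + 9 + 6 - 12)·√13 = -2*√13

-2*√13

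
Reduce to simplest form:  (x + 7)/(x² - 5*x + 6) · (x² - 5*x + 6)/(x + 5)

(x + 7)/(x + 5)

Factor: x² - 5*x + 6 = (x - 3)·(x - 2);  x² - 5*x + 6 = (x - 2)·(x - 3)
Cancel the common factors (x - 2), (x - 3).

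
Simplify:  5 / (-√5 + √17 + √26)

(-95*√5 - 10*√26 + 35*√17 + 5*√2210)/162

Group as (√17 + √26) - √5; multiply by (√17 + √26) + √5, then rationalise the remaining surd.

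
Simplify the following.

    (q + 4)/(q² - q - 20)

1/(q - 5)

Factor: q² - q - 20 = (q + 4)·(q - 5)
Cancel the common factor (q + 4).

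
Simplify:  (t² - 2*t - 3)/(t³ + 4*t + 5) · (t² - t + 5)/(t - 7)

(t - 3)/(t - 7)

Factor: t² - 2*t - 3 = (t - 3)·(t + 1);  t³ + 4*t + 5 = (t + 1)·(t² - t + 5)
Cancel the common factors (t² - t + 5), (t + 1).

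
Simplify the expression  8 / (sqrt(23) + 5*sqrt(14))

(-8*sqrt(23) + 40*sqrt(14))/327

Multiply numerator and denominator by -sqrt(23) + 5*sqrt(14).
Denominator becomes 327; numerator becomes -8*sqrt(23) + 40*sqrt(14).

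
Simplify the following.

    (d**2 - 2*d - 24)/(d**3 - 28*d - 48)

Factor: d**2 - 2*d - 24 = (d + 4)*(d - 6);  d**3 - 28*d - 48 = (d - 6)*(d + 2)*(d + 4)
Cancel the common factors (d + 4), (d - 6).

1/(d + 2)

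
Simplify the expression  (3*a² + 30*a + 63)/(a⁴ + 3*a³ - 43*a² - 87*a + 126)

3/(a² - 7*a + 6)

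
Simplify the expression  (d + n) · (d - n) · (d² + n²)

d⁴ - n⁴

Telescope via difference of squares: (d+n)(d-n) = d² - n², then repeat with the next factor.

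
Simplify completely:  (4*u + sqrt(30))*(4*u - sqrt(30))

(4*u)**2 - (sqrt(30))**2 = 16*u**2 - 30.

16*u**2 - 30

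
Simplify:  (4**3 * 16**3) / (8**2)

4**3 = 2**6; 16**3 = 2**12; 8**2 = 2**6
Combine exponents: 2**12

2**12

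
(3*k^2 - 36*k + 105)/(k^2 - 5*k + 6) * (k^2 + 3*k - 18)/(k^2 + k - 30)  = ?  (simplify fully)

Factor: 3*k^2 - 36*k + 105 = 3*(k - 5)*(k - 7);  k^2 - 5*k + 6 = (k - 2)*(k - 3);  k^2 + 3*k - 18 = (k - 3)*(k + 6);  k^2 + k - 30 = (k + 6)*(k - 5)
Cancel the common factors (k - 3), (k + 6), (k - 5).

(3*k - 21)/(k - 2)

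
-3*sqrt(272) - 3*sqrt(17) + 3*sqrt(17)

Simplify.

-12*sqrt(17)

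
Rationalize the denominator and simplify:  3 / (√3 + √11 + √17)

(-2*√561 - 3*√17 + 9*√11 + 25*√3)/41

Group as (√3 + √17) + √11; multiply by (√3 + √17) - √11, then rationalise the remaining surd.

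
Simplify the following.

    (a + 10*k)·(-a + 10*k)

-a² + 100*k²

(10*k)^2 - (a)^2 = -a² + 100*k².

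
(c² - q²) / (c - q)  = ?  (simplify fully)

c + q

Difference of squares: factor out (c - q).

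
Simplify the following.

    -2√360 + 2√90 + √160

-2*√10

2√360 = 12*√10; 2√90 = 6*√10; √160 = 4*√10
Combine: (-12 + 6 + 4)·√10 = -2*√10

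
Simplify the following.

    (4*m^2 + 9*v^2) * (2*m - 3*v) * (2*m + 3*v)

((2*m)+(3*v))((2*m)-(3*v)) = 4*m^2 - 9*v^2; continue pairing.

16*m^4 - 81*v^4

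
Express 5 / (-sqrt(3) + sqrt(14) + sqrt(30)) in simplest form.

Group as (sqrt(14) + sqrt(30)) - sqrt(3); multiply by (sqrt(14) + sqrt(30)) + sqrt(3), then rationalise the remaining surd.

-95*sqrt(14) - 60*sqrt(35) + 205*sqrt(3) + 65*sqrt(30)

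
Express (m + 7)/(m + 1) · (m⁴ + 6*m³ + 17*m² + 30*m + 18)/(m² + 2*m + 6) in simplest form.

Factor: m⁴ + 6*m³ + 17*m² + 30*m + 18 = (m + 3)·(m + 1)·(m² + 2*m + 6)
Cancel the common factors (m² + 2*m + 6), (m + 1).

m² + 10*m + 21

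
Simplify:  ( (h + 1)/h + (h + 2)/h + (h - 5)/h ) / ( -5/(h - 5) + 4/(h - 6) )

(-3*h³ + 35*h² - 112*h + 60)/(h² - 10*h)

Numerator: (h + 1)/h + (h + 2)/h + (h - 5)/h = (3*h - 2)/h
Denominator: -5/(h - 5) + 4/(h - 6) = (-h + 10)/(h² - 11*h + 30)
Divide: ((3*h - 2)/h) · ((h² - 11*h + 30)/(-h + 10)) = (-3*h³ + 35*h² - 112*h + 60)/(h² - 10*h)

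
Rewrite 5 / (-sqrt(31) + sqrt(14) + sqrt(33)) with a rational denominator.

(-40*sqrt(31) + 30*sqrt(33) + 125*sqrt(14) + 5*sqrt(14322))/796

Group as (sqrt(14) + sqrt(33)) - sqrt(31); multiply by (sqrt(14) + sqrt(33)) + sqrt(31), then rationalise the remaining surd.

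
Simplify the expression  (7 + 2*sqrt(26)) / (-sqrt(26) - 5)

Multiply numerator and denominator by -5 + sqrt(26).
Denominator becomes -1; numerator becomes -3*sqrt(26) + 17.

-17 + 3*sqrt(26)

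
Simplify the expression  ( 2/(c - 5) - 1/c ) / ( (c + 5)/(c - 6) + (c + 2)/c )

Numerator: 2/(c - 5) - 1/c = (c + 5)/(c^2 - 5*c)
Denominator: (c + 5)/(c - 6) + (c + 2)/c = (2*c^2 + c - 12)/(c^2 - 6*c)
Divide: ((c + 5)/(c^2 - 5*c)) · ((c^2 - 6*c)/(2*c^2 + c - 12)) = (c^2 - c - 30)/(2*c^3 - 9*c^2 - 17*c + 60)

(c^2 - c - 30)/(2*c^3 - 9*c^2 - 17*c + 60)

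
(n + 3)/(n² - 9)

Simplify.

Factor: n² - 9 = (n + 3)·(n - 3)
Cancel the common factor (n + 3).

1/(n - 3)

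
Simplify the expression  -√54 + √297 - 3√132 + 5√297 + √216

3*√6 + 12*√33

√54 = 3*√6; √297 = 3*√33; 3√132 = 6*√33; 5√297 = 15*√33; √216 = 6*√6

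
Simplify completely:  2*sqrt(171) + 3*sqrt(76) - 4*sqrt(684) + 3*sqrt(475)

2*sqrt(171) = 6*sqrt(19); 3*sqrt(76) = 6*sqrt(19); 4*sqrt(684) = 24*sqrt(19); 3*sqrt(475) = 15*sqrt(19)
Combine: (6 + 6 - 24 + 15)·sqrt(19) = 3*sqrt(19)

3*sqrt(19)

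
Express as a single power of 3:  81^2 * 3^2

81^2 = 3^8; 3^2 = 3^2
Combine exponents: 3^10

3^10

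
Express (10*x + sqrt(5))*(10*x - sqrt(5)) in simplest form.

100*x^2 - 5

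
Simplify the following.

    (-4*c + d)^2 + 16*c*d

(4*c + d)^2

After expansion: 16*c^2 + 8*c*d + d^2 — a perfect-square trinomial.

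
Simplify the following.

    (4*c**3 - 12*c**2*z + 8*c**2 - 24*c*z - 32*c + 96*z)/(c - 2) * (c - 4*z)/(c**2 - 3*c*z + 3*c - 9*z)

(4*c**2 - 16*c*z + 16*c - 64*z)/(c + 3)

Factor: 4*c**3 - 12*c**2*z + 8*c**2 - 24*c*z - 32*c + 96*z = 4*(c - 2)*(c + 4)*(c - 3*z);  c**2 - 3*c*z + 3*c - 9*z = (c + 3)*(c - 3*z)
Cancel the common factors (c - 2), (c - 3*z).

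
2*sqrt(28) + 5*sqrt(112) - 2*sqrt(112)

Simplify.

2*sqrt(28) = 4*sqrt(7); 5*sqrt(112) = 20*sqrt(7); 2*sqrt(112) = 8*sqrt(7)
Combine: (4 + 20 - 8)·sqrt(7) = 16*sqrt(7)

16*sqrt(7)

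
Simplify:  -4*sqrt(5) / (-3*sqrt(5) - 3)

Multiply numerator and denominator by -3 + 3*sqrt(5).
Denominator becomes -36; numerator becomes -60 + 12*sqrt(5).

(-sqrt(5) + 5)/3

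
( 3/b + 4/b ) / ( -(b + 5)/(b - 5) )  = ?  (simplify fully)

Numerator: 3/b + 4/b = 7/b
Denominator: -(b + 5)/(b - 5) = (-b - 5)/(b - 5)
Divide: (7/b) · ((b - 5)/(-b - 5)) = (-7*b + 35)/(b^2 + 5*b)

(-7*b + 35)/(b^2 + 5*b)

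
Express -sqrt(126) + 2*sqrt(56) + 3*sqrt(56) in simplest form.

sqrt(126) = 3*sqrt(14); 2*sqrt(56) = 4*sqrt(14); 3*sqrt(56) = 6*sqrt(14)
Combine: (-3 + 4 + 6)·sqrt(14) = 7*sqrt(14)

7*sqrt(14)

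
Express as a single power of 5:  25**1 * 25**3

5**8

25**1 = 5**2; 25**3 = 5**6
Combine exponents: 5**8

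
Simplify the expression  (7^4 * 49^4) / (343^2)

7^6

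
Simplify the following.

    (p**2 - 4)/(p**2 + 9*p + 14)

(p - 2)/(p + 7)

Factor: p**2 - 4 = (p + 2)*(p - 2);  p**2 + 9*p + 14 = (p + 2)*(p + 7)
Cancel the common factor (p + 2).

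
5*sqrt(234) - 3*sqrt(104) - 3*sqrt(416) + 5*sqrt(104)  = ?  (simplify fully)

5*sqrt(234) = 15*sqrt(26); 3*sqrt(104) = 6*sqrt(26); 3*sqrt(416) = 12*sqrt(26); 5*sqrt(104) = 10*sqrt(26)
Combine: (15 - 6 - 12 + 10)·sqrt(26) = 7*sqrt(26)

7*sqrt(26)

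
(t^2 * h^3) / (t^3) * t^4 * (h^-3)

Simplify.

Quotient: (t^-1) * h^3
Multiply by t^4 * (h^-3): add exponents.

t^3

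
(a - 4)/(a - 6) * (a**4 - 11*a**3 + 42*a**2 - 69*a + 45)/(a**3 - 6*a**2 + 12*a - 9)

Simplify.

(a**2 - 9*a + 20)/(a - 6)

Factor: a**4 - 11*a**3 + 42*a**2 - 69*a + 45 = (a - 3)*(a - 5)*(a**2 - 3*a + 3);  a**3 - 6*a**2 + 12*a - 9 = (a**2 - 3*a + 3)*(a - 3)
Cancel the common factors (a**2 - 3*a + 3), (a - 3).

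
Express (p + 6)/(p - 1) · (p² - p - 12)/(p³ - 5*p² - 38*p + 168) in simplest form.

(p + 3)/(p² - 8*p + 7)

Factor: p² - p - 12 = (p + 3)·(p - 4);  p³ - 5*p² - 38*p + 168 = (p - 4)·(p + 6)·(p - 7)
Cancel the common factors (p - 4), (p + 6).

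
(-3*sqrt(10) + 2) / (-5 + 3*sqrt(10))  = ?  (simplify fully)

(-80 - 9*sqrt(10))/65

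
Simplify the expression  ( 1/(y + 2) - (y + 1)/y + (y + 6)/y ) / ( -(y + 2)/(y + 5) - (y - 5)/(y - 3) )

(-6*y³ - 22*y² + 70*y + 150)/(2*y⁴ + 3*y³ - 33*y² - 62*y)

Numerator: 1/(y + 2) - (y + 1)/y + (y + 6)/y = (6*y + 10)/(y² + 2*y)
Denominator: -(y + 2)/(y + 5) - (y - 5)/(y - 3) = (-2*y² + y + 31)/(y² + 2*y - 15)
Divide: ((6*y + 10)/(y² + 2*y)) · ((y² + 2*y - 15)/(-2*y² + y + 31)) = (-6*y³ - 22*y² + 70*y + 150)/(2*y⁴ + 3*y³ - 33*y² - 62*y)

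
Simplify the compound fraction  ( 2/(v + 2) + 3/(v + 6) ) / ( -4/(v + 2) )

(-5*v - 18)/(4*v + 24)

Numerator: 2/(v + 2) + 3/(v + 6) = (5*v + 18)/(v² + 8*v + 12)
Denominator: -4/(v + 2) = -4/(v + 2)
Divide: ((5*v + 18)/(v² + 8*v + 12)) · (-v/4 - 1/2) = (-5*v - 18)/(4*v + 24)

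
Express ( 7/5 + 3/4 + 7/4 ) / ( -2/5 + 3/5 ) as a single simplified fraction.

39/2

Numerator: 7/5 + 3/4 + 7/4 = 39/10
Denominator: -2/5 + 3/5 = 1/5
Divide: (39/10) · (5) = 39/2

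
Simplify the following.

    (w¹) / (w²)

Quotient: (w^-1)

1/w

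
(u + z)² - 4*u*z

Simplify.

Expanding gives u² - 2*u*z + z², a perfect square.

(u - z)²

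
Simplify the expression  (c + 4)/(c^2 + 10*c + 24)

1/(c + 6)

Factor: c^2 + 10*c + 24 = (c + 6)*(c + 4)
Cancel the common factor (c + 4).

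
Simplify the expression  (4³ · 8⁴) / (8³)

2^9

4³ = 2^6; 8⁴ = 2^12; 8³ = 2^9
Combine exponents: 2^9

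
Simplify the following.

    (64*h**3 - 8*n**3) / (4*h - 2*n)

(4*h)**3 - (2*n)**3 = (4*h - 2*n)(16*h**2 + 8*h*n + 4*n**2).

16*h**2 + 8*h*n + 4*n**2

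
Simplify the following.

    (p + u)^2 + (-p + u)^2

Only the even-power cross terms survive.

2*p^2 + 2*u^2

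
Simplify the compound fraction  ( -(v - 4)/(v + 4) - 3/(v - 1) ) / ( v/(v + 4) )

(-v**2 + 2*v - 16)/(v**2 - v)

Numerator: -(v - 4)/(v + 4) - 3/(v - 1) = (-v**2 + 2*v - 16)/(v**2 + 3*v - 4)
Denominator: v/(v + 4) = v/(v + 4)
Divide: ((-v**2 + 2*v - 16)/(v**2 + 3*v - 4)) · ((v + 4)/v) = (-v**2 + 2*v - 16)/(v**2 - v)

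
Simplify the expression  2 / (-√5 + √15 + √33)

(-86*√5 - 26*√33 + 46*√15 + 60*√11)/131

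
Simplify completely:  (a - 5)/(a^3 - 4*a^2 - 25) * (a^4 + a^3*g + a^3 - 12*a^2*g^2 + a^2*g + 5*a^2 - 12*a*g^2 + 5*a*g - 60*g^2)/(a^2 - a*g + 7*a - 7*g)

(a^2 + a*g - 12*g^2)/(a^2 - a*g + 7*a - 7*g)

Factor: a^3 - 4*a^2 - 25 = (a^2 + a + 5)*(a - 5);  a^4 + a^3*g + a^3 - 12*a^2*g^2 + a^2*g + 5*a^2 - 12*a*g^2 + 5*a*g - 60*g^2 = (a^2 + a + 5)*(a - 3*g)*(a + 4*g);  a^2 - a*g + 7*a - 7*g = (a - g)*(a + 7)
Cancel the common factors (a^2 + a + 5), (a - 5).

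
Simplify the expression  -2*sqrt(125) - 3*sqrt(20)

-16*sqrt(5)

2*sqrt(125) = 10*sqrt(5); 3*sqrt(20) = 6*sqrt(5)
Combine: (-10 - 6)·sqrt(5) = -16*sqrt(5)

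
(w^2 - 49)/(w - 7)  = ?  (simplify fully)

w + 7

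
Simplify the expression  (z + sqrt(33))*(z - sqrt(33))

(z)**2 - (sqrt(33))**2 = z**2 - 33.

z**2 - 33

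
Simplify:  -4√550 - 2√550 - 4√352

-46*√22

4√550 = 20*√22; 2√550 = 10*√22; 4√352 = 16*√22
Combine: (-20 - 10 - 16)·√22 = -46*√22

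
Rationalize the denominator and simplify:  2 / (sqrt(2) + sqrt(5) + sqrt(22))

(-38*sqrt(5) - 50*sqrt(2) + 8*sqrt(55) + 30*sqrt(22))/185

Group as (sqrt(2) + sqrt(5)) + sqrt(22); multiply by (sqrt(2) + sqrt(5)) - sqrt(22), then rationalise the remaining surd.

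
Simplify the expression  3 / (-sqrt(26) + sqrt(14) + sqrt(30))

(-9*sqrt(26) + 5*sqrt(30) + 21*sqrt(14) + 2*sqrt(2730))/226

Group as (sqrt(14) + sqrt(30)) - sqrt(26); multiply by (sqrt(14) + sqrt(30)) + sqrt(26), then rationalise the remaining surd.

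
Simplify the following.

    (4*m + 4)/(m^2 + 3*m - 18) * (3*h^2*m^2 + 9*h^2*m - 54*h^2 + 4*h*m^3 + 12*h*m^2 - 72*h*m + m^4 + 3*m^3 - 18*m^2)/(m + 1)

12*h^2 + 16*h*m + 4*m^2

Factor: 4*m + 4 = 4*(m + 1);  m^2 + 3*m - 18 = (m - 3)*(m + 6);  3*h^2*m^2 + 9*h^2*m - 54*h^2 + 4*h*m^3 + 12*h*m^2 - 72*h*m + m^4 + 3*m^3 - 18*m^2 = (m + 6)*(h + m)*(m - 3)*(3*h + m)
Cancel the common factors (m + 6), (m - 3), (m + 1).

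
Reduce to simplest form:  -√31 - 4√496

-17*√31

√31 = √31; 4√496 = 16*√31
Combine: (-1 - 16)·√31 = -17*√31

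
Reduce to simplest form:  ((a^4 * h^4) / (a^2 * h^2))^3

a^6*h^6

Inside the bracket: a^2 * h^2
Raise to the power 3: a^6 * h^6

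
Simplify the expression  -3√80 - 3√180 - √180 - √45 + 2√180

3√80 = 12*√5; 3√180 = 18*√5; √180 = 6*√5; √45 = 3*√5; 2√180 = 12*√5
Combine: (-12 - 18 - 6 - 3 + 12)·√5 = -27*√5

-27*√5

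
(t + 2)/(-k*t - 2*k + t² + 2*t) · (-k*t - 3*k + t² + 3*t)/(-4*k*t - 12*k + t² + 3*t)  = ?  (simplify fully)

1/(-4*k + t)

Factor: -k*t - 2*k + t² + 2*t = (-k + t)·(t + 2);  -k*t - 3*k + t² + 3*t = (t + 3)·(-k + t);  -4*k*t - 12*k + t² + 3*t = (-4*k + t)·(t + 3)
Cancel the common factors (t + 2), (t + 3), (-k + t).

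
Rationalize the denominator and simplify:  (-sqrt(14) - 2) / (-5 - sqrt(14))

(-4 + 3*sqrt(14))/11

Multiply numerator and denominator by -5 + sqrt(14).
Denominator becomes 11; numerator becomes -4 + 3*sqrt(14).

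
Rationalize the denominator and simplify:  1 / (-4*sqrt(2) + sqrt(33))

4*sqrt(2) + sqrt(33)

Multiply numerator and denominator by 4*sqrt(2) + sqrt(33).
Denominator becomes 1; numerator becomes 4*sqrt(2) + sqrt(33).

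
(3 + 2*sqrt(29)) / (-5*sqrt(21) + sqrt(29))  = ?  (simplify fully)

(-10*sqrt(609) - 15*sqrt(21) - 58 - 3*sqrt(29))/496

Multiply numerator and denominator by sqrt(29) + 5*sqrt(21).
Denominator becomes -496; numerator becomes 3*sqrt(29) + 58 + 15*sqrt(21) + 10*sqrt(609).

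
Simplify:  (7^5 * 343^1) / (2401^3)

7^5 = 7^5; 343^1 = 7^3; 2401^3 = 7^12
Combine exponents: 7^(-4)

7^(-4)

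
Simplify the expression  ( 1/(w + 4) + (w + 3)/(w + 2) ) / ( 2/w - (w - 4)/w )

(-w³ - 8*w² - 14*w)/(w³ - 28*w - 48)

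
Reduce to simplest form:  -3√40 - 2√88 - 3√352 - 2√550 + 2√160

-26*√22 + 2*√10

3√40 = 6*√10; 2√88 = 4*√22; 3√352 = 12*√22; 2√550 = 10*√22; 2√160 = 8*√10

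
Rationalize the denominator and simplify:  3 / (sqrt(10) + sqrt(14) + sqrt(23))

(-12*sqrt(805) + 3*sqrt(23) + 57*sqrt(14) + 81*sqrt(10))/559

Group as (sqrt(10) + sqrt(23)) + sqrt(14); multiply by (sqrt(10) + sqrt(23)) - sqrt(14), then rationalise the remaining surd.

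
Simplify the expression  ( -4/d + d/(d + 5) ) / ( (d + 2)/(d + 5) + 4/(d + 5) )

Numerator: -4/d + d/(d + 5) = (d^2 - 4*d - 20)/(d^2 + 5*d)
Denominator: (d + 2)/(d + 5) + 4/(d + 5) = (d + 6)/(d + 5)
Divide: ((d^2 - 4*d - 20)/(d^2 + 5*d)) · ((d + 5)/(d + 6)) = (d^2 - 4*d - 20)/(d^2 + 6*d)

(d^2 - 4*d - 20)/(d^2 + 6*d)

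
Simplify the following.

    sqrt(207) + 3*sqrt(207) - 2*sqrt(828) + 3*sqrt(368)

sqrt(207) = 3*sqrt(23); 3*sqrt(207) = 9*sqrt(23); 2*sqrt(828) = 12*sqrt(23); 3*sqrt(368) = 12*sqrt(23)
Combine: (3 + 9 - 12 + 12)·sqrt(23) = 12*sqrt(23)

12*sqrt(23)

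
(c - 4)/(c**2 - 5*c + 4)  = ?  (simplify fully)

1/(c - 1)

Factor: c**2 - 5*c + 4 = (c - 1)*(c - 4)
Cancel the common factor (c - 4).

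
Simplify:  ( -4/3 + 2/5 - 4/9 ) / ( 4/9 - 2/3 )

31/5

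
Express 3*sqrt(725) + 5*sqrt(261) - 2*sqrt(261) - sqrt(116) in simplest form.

3*sqrt(725) = 15*sqrt(29); 5*sqrt(261) = 15*sqrt(29); 2*sqrt(261) = 6*sqrt(29); sqrt(116) = 2*sqrt(29)
Combine: (15 + 15 - 6 - 2)·sqrt(29) = 22*sqrt(29)

22*sqrt(29)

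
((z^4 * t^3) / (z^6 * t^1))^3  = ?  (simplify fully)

Inside the bracket: (z^-2) * t^2
Raise to the power 3: (z^-6) * t^6

t^6/z^6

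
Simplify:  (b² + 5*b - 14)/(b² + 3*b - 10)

(b + 7)/(b + 5)

Factor: b² + 5*b - 14 = (b + 7)·(b - 2);  b² + 3*b - 10 = (b - 2)·(b + 5)
Cancel the common factor (b - 2).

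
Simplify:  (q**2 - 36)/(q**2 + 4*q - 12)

(q - 6)/(q - 2)

Factor: q**2 - 36 = (q + 6)*(q - 6);  q**2 + 4*q - 12 = (q + 6)*(q - 2)
Cancel the common factor (q + 6).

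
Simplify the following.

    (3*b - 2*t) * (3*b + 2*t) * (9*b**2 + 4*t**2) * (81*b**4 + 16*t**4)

6561*b**8 - 256*t**8

Telescope via difference of squares: ((3*b)+(2*t))((3*b)-(2*t)) = 9*b**2 - 4*t**2, then repeat with the next factor.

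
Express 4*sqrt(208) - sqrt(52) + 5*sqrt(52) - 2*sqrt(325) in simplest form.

4*sqrt(208) = 16*sqrt(13); sqrt(52) = 2*sqrt(13); 5*sqrt(52) = 10*sqrt(13); 2*sqrt(325) = 10*sqrt(13)
Combine: (16 - 2 + 10 - 10)·sqrt(13) = 14*sqrt(13)

14*sqrt(13)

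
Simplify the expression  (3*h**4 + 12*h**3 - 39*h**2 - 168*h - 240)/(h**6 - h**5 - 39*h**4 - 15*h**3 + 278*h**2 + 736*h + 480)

3/(h**2 - 5*h - 6)

Factor: 3*h**4 + 12*h**3 - 39*h**2 - 168*h - 240 = 3*(h - 4)*(h + 5)*(h**2 + 3*h + 4);  h**6 - h**5 - 39*h**4 - 15*h**3 + 278*h**2 + 736*h + 480 = (h - 4)*(h - 6)*(h + 5)*(h**2 + 3*h + 4)*(h + 1)
Cancel the common factors (h**2 + 3*h + 4), (h + 5), (h - 4).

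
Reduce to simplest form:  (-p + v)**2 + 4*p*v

(p + v)**2

Expand the square and combine the 4*p*v term.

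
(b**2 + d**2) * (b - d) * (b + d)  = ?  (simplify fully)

Pair the conjugate factors: (b+d)(b-d) = b**2 - d**2, then repeat with the next factor.

b**4 - d**4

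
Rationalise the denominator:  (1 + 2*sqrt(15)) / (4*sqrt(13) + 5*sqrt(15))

(-8*sqrt(195) - 4*sqrt(13) + 5*sqrt(15) + 150)/167

Multiply numerator and denominator by -4*sqrt(13) + 5*sqrt(15).
Denominator becomes 167; numerator becomes -8*sqrt(195) - 4*sqrt(13) + 5*sqrt(15) + 150.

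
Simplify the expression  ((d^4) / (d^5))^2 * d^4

d^2

Inside the bracket: (d^-1)
Raise to the power 2: (d^-2)
Multiply by d^4: add exponents.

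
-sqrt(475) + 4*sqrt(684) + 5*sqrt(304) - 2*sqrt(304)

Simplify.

sqrt(475) = 5*sqrt(19); 4*sqrt(684) = 24*sqrt(19); 5*sqrt(304) = 20*sqrt(19); 2*sqrt(304) = 8*sqrt(19)
Combine: (-5 + 24 + 20 - 8)·sqrt(19) = 31*sqrt(19)

31*sqrt(19)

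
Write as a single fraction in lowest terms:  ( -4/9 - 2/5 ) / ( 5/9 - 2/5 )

-38/7

Numerator: -4/9 - 2/5 = -38/45
Denominator: 5/9 - 2/5 = 7/45
Divide: (-38/45) · (45/7) = -38/7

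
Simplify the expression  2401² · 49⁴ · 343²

2401² = 7^8; 49⁴ = 7^8; 343² = 7^6
Combine exponents: 7^22

7^22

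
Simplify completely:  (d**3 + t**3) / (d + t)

d**2 - d*t + t**2

Apply the sum-of-cubes factorisation and cancel (d + t).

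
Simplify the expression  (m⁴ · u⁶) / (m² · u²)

Quotient: m² · u⁴

m²*u⁴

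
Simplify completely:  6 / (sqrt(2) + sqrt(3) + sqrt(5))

(-sqrt(30) + 2*sqrt(3) + 3*sqrt(2))/2

Group as (sqrt(2) + sqrt(5)) + sqrt(3); multiply by (sqrt(2) + sqrt(5)) - sqrt(3), then rationalise the remaining surd.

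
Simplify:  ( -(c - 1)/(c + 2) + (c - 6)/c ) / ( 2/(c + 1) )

(-3*c^2 - 15*c - 12)/(2*c^2 + 4*c)

Numerator: -(c - 1)/(c + 2) + (c - 6)/c = (-3*c - 12)/(c^2 + 2*c)
Denominator: 2/(c + 1) = 2/(c + 1)
Divide: ((-3*c - 12)/(c^2 + 2*c)) · (c/2 + 1/2) = (-3*c^2 - 15*c - 12)/(2*c^2 + 4*c)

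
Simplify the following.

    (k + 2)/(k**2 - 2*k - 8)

1/(k - 4)

Factor: k**2 - 2*k - 8 = (k - 4)*(k + 2)
Cancel the common factor (k + 2).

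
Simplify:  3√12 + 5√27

21*√3

3√12 = 6*√3; 5√27 = 15*√3
Combine: (6 + 15)·√3 = 21*√3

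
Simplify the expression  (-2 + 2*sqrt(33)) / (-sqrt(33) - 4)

Multiply numerator and denominator by -4 + sqrt(33).
Denominator becomes -17; numerator becomes -10*sqrt(33) + 74.

(-74 + 10*sqrt(33))/17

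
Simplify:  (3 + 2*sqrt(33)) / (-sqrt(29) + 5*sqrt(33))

Multiply numerator and denominator by sqrt(29) + 5*sqrt(33).
Denominator becomes 796; numerator becomes 3*sqrt(29) + 2*sqrt(957) + 15*sqrt(33) + 330.

(3*sqrt(29) + 2*sqrt(957) + 15*sqrt(33) + 330)/796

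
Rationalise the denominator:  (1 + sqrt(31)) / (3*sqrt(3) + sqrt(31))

(-3*sqrt(93) - 3*sqrt(3) + sqrt(31) + 31)/4

Multiply numerator and denominator by -3*sqrt(3) + sqrt(31).
Denominator becomes 4; numerator becomes -3*sqrt(93) - 3*sqrt(3) + sqrt(31) + 31.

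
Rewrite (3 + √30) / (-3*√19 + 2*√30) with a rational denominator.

(-√570 - 20 - 3*√19 - 2*√30)/17

Multiply numerator and denominator by 2*√30 + 3*√19.
Denominator becomes -51; numerator becomes 6*√30 + 9*√19 + 60 + 3*√570.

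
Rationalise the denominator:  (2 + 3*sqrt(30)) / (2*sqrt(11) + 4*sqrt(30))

(-3*sqrt(330) - 2*sqrt(11) + 4*sqrt(30) + 180)/218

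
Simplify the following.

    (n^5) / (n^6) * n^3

n^2

Quotient: (n^-1)
Multiply by n^3: add exponents.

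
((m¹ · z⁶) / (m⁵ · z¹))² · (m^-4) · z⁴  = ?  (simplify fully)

z^14/m^12

Inside the bracket: (m^-4) · z⁵
Raise to the power 2: (m^-8) · z^10
Multiply by (m^-4) · z⁴: add exponents.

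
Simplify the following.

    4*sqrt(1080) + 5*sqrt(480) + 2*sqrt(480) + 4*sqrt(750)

72*sqrt(30)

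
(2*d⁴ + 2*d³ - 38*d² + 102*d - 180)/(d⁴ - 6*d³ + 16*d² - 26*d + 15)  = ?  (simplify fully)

(2*d + 12)/(d - 1)

Factor: 2*d⁴ + 2*d³ - 38*d² + 102*d - 180 = 2·(d + 6)·(d² - 2*d + 5)·(d - 3);  d⁴ - 6*d³ + 16*d² - 26*d + 15 = (d² - 2*d + 5)·(d - 3)·(d - 1)
Cancel the common factors (d² - 2*d + 5), (d - 3).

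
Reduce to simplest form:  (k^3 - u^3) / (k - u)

k^2 + k*u + u^2

Apply the difference-of-cubes factorisation and cancel (k - u).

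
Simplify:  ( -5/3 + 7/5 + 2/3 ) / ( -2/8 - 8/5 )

-8/37

Numerator: -5/3 + 7/5 + 2/3 = 2/5
Denominator: -2/8 - 8/5 = -37/20
Divide: (2/5) · (-20/37) = -8/37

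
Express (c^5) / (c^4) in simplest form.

Quotient: c^1

c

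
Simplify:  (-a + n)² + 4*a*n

(a + n)²

Expand the square and combine the 4*a*n term.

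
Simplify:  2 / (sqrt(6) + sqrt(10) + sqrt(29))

(-8*sqrt(435) - 26*sqrt(29) + 50*sqrt(10) + 66*sqrt(6))/71

Group as (sqrt(6) + sqrt(29)) + sqrt(10); multiply by (sqrt(6) + sqrt(29)) - sqrt(10), then rationalise the remaining surd.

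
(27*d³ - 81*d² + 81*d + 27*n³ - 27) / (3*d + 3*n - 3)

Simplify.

9*d² - 9*d*n - 18*d + 9*n² + 9*n + 9

Factor as (a+b)(a^2-ab+b^2) with a=(3*n), b=(3*d - 3).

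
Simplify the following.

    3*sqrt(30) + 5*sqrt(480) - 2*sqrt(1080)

11*sqrt(30)

3*sqrt(30) = 3*sqrt(30); 5*sqrt(480) = 20*sqrt(30); 2*sqrt(1080) = 12*sqrt(30)
Combine: (3 + 20 - 12)·sqrt(30) = 11*sqrt(30)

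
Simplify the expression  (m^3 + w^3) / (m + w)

w^3 + m^3 = (m + w)(m^2 - m*w + w^2).

m^2 - m*w + w^2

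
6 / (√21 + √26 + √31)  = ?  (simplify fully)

(-3*√16926 + 24*√31 + 39*√26 + 54*√21)/482

Group as (√21 + √26) + √31; multiply by (√21 + √26) - √31, then rationalise the remaining surd.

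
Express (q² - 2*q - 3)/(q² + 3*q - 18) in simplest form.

(q + 1)/(q + 6)

Factor: q² - 2*q - 3 = (q - 3)·(q + 1);  q² + 3*q - 18 = (q - 3)·(q + 6)
Cancel the common factor (q - 3).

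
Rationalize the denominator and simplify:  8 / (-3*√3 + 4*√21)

Multiply numerator and denominator by 3*√3 + 4*√21.
Denominator becomes 309; numerator becomes 24*√3 + 32*√21.

(24*√3 + 32*√21)/309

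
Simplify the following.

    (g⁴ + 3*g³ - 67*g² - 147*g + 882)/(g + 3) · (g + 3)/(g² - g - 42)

Factor: g⁴ + 3*g³ - 67*g² - 147*g + 882 = (g - 7)·(g + 6)·(g - 3)·(g + 7);  g² - g - 42 = (g - 7)·(g + 6)
Cancel the common factors (g - 7), (g + 6), (g + 3).

g² + 4*g - 21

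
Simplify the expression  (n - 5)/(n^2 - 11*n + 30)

1/(n - 6)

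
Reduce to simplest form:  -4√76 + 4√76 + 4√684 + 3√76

4√76 = 8*√19; 4√76 = 8*√19; 4√684 = 24*√19; 3√76 = 6*√19
Combine: (-8 + 8 + 24 + 6)·√19 = 30*√19

30*√19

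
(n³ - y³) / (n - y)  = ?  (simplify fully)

n² + n*y + y²

n^3 - y^3 = (n - y)(n² + n*y + y²).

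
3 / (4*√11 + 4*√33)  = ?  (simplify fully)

(-3*√11 + 3*√33)/88

Multiply numerator and denominator by -4*√33 + 4*√11.
Denominator becomes -352; numerator becomes -12*√33 + 12*√11.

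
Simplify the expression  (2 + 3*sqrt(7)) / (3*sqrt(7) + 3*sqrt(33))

Multiply numerator and denominator by -3*sqrt(33) + 3*sqrt(7).
Denominator becomes -234; numerator becomes -9*sqrt(231) - 6*sqrt(33) + 6*sqrt(7) + 63.

(-21 - 2*sqrt(7) + 2*sqrt(33) + 3*sqrt(231))/78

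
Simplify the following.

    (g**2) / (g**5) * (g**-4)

Quotient: (g**-3)
Multiply by (g**-4): add exponents.

g**(-7)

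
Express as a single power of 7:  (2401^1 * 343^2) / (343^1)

2401^1 = 7^4; 343^2 = 7^6; 343^1 = 7^3
Combine exponents: 7^7

7^7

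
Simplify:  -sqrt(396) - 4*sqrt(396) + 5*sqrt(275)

-5*sqrt(11)

sqrt(396) = 6*sqrt(11); 4*sqrt(396) = 24*sqrt(11); 5*sqrt(275) = 25*sqrt(11)
Combine: (-6 - 24 + 25)·sqrt(11) = -5*sqrt(11)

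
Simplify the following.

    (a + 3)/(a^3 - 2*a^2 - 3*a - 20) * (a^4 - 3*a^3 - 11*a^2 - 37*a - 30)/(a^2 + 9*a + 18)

(a^2 - 5*a - 6)/(a^2 + 2*a - 24)

Factor: a^3 - 2*a^2 - 3*a - 20 = (a^2 + 2*a + 5)*(a - 4);  a^4 - 3*a^3 - 11*a^2 - 37*a - 30 = (a - 6)*(a^2 + 2*a + 5)*(a + 1);  a^2 + 9*a + 18 = (a + 3)*(a + 6)
Cancel the common factors (a^2 + 2*a + 5), (a + 3).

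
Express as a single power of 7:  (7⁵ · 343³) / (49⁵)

7^4

7⁵ = 7^5; 343³ = 7^9; 49⁵ = 7^10
Combine exponents: 7^4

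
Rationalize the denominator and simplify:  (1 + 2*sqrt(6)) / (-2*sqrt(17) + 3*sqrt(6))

(-4*sqrt(102) - 36 - 2*sqrt(17) - 3*sqrt(6))/14

Multiply numerator and denominator by 3*sqrt(6) + 2*sqrt(17).
Denominator becomes -14; numerator becomes 3*sqrt(6) + 2*sqrt(17) + 36 + 4*sqrt(102).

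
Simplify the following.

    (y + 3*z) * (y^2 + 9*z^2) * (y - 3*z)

y^4 - 81*z^4

(y+(3*z))(y-(3*z)) = y^2 - 9*z^2; continue pairing.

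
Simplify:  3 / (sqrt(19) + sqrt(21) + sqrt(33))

(-18*sqrt(1463) + 21*sqrt(33) + 93*sqrt(21) + 105*sqrt(19))/1547

Group as (sqrt(19) + sqrt(21)) + sqrt(33); multiply by (sqrt(19) + sqrt(21)) - sqrt(33), then rationalise the remaining surd.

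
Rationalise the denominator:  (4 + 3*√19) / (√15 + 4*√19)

Multiply numerator and denominator by -√15 + 4*√19.
Denominator becomes 289; numerator becomes -3*√285 - 4*√15 + 16*√19 + 228.

(-3*√285 - 4*√15 + 16*√19 + 228)/289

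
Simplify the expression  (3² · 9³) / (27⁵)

3^(-7)

3² = 3^2; 9³ = 3^6; 27⁵ = 3^15
Combine exponents: 3^(-7)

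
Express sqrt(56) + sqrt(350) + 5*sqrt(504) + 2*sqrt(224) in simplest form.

sqrt(56) = 2*sqrt(14); sqrt(350) = 5*sqrt(14); 5*sqrt(504) = 30*sqrt(14); 2*sqrt(224) = 8*sqrt(14)
Combine: (2 + 5 + 30 + 8)·sqrt(14) = 45*sqrt(14)

45*sqrt(14)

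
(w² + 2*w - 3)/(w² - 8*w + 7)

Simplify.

Factor: w² + 2*w - 3 = (w - 1)·(w + 3);  w² - 8*w + 7 = (w - 1)·(w - 7)
Cancel the common factor (w - 1).

(w + 3)/(w - 7)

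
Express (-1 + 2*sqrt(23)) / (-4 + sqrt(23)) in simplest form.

Multiply numerator and denominator by -sqrt(23) - 4.
Denominator becomes -7; numerator becomes -42 - 7*sqrt(23).

sqrt(23) + 6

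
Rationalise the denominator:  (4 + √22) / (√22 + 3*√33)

(-22 - 4*√22 + 12*√33 + 33*√6)/275

Multiply numerator and denominator by -3*√33 + √22.
Denominator becomes -275; numerator becomes -33*√6 - 12*√33 + 4*√22 + 22.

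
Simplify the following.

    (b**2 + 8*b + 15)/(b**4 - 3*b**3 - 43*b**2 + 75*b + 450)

Factor: b**2 + 8*b + 15 = (b + 5)*(b + 3);  b**4 - 3*b**3 - 43*b**2 + 75*b + 450 = (b - 5)*(b - 6)*(b + 3)*(b + 5)
Cancel the common factors (b + 5), (b + 3).

1/(b**2 - 11*b + 30)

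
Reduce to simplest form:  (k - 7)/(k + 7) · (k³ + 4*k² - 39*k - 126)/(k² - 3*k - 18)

Factor: k³ + 4*k² - 39*k - 126 = (k + 7)·(k + 3)·(k - 6);  k² - 3*k - 18 = (k + 3)·(k - 6)
Cancel the common factors (k + 3), (k + 7), (k - 6).

k - 7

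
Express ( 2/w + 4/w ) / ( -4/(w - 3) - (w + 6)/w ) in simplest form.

(-6*w + 18)/(w**2 + 7*w - 18)

Numerator: 2/w + 4/w = 6/w
Denominator: -4/(w - 3) - (w + 6)/w = (-w**2 - 7*w + 18)/(w**2 - 3*w)
Divide: (6/w) · ((w**2 - 3*w)/(-w**2 - 7*w + 18)) = (-6*w + 18)/(w**2 + 7*w - 18)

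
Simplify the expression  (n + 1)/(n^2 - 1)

1/(n - 1)

Factor: n^2 - 1 = (n + 1)*(n - 1)
Cancel the common factor (n + 1).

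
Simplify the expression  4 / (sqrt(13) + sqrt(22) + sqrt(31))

Group as (sqrt(22) + sqrt(31)) + sqrt(13); multiply by (sqrt(22) + sqrt(31)) - sqrt(13), then rationalise the remaining surd.

(-sqrt(8866) + 2*sqrt(31) + 11*sqrt(22) + 20*sqrt(13))/141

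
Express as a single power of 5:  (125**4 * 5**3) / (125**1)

5**12

125**4 = 5**12; 5**3 = 5**3; 125**1 = 5**3
Combine exponents: 5**12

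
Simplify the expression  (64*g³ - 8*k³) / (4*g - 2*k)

16*g² + 8*g*k + 4*k²

Factor as (a-b)(a^2+ab+b^2) with a=(4*g), b=(2*k).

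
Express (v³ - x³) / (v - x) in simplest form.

Factor as (a-b)(a^2+ab+b^2) with a=v, b=x.

v² + v*x + x²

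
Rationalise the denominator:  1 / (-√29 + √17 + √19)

(-7*√29 + 27*√19 + 31*√17 + 2*√9367)/1243

Group as (√17 + √19) - √29; multiply by (√17 + √19) + √29, then rationalise the remaining surd.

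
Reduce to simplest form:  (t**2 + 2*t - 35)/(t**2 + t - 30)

(t + 7)/(t + 6)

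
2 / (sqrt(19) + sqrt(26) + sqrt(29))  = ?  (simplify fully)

(-sqrt(14326) + 8*sqrt(29) + 11*sqrt(26) + 18*sqrt(19))/430

Group as (sqrt(26) + sqrt(29)) + sqrt(19); multiply by (sqrt(26) + sqrt(29)) - sqrt(19), then rationalise the remaining surd.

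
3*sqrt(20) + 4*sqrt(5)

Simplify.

3*sqrt(20) = 6*sqrt(5); 4*sqrt(5) = 4*sqrt(5)
Combine: (6 + 4)·sqrt(5) = 10*sqrt(5)

10*sqrt(5)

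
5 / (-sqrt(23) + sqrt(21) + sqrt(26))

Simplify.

Group as (sqrt(21) + sqrt(26)) - sqrt(23); multiply by (sqrt(21) + sqrt(26)) + sqrt(23), then rationalise the remaining surd.

(-60*sqrt(23) + 45*sqrt(26) + 70*sqrt(21) + 5*sqrt(12558))/804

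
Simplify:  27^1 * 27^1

3^6

27^1 = 3^3; 27^1 = 3^3
Combine exponents: 3^6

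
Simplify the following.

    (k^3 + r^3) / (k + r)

k^2 - k*r + r^2

Apply the sum-of-cubes factorisation and cancel (k + r).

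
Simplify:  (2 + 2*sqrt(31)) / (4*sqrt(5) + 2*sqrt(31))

(-2*sqrt(155) - 2*sqrt(5) + sqrt(31) + 31)/11

Multiply numerator and denominator by -4*sqrt(5) + 2*sqrt(31).
Denominator becomes 44; numerator becomes -8*sqrt(155) - 8*sqrt(5) + 4*sqrt(31) + 124.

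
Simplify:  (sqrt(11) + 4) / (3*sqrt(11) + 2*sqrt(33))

(-12*sqrt(11) - 33 + 22*sqrt(3) + 8*sqrt(33))/33

Multiply numerator and denominator by -2*sqrt(33) + 3*sqrt(11).
Denominator becomes -33; numerator becomes -8*sqrt(33) - 22*sqrt(3) + 33 + 12*sqrt(11).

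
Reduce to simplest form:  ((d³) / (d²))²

d²

Inside the bracket: d¹
Raise to the power 2: d²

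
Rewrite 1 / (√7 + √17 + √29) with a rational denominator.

(-2*√3451 - 5*√29 + 19*√17 + 39*√7)/451

Group as (√7 + √29) + √17; multiply by (√7 + √29) - √17, then rationalise the remaining surd.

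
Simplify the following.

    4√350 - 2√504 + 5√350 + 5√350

58*√14

4√350 = 20*√14; 2√504 = 12*√14; 5√350 = 25*√14; 5√350 = 25*√14
Combine: (20 - 12 + 25 + 25)·√14 = 58*√14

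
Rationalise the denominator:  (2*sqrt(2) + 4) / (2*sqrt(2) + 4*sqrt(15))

(-sqrt(2) - 1 + sqrt(30) + 2*sqrt(15))/29

Multiply numerator and denominator by -4*sqrt(15) + 2*sqrt(2).
Denominator becomes -232; numerator becomes -16*sqrt(15) - 8*sqrt(30) + 8 + 8*sqrt(2).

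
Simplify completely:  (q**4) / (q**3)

q

Quotient: q**1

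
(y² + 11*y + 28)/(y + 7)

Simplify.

y + 4

Factor: y² + 11*y + 28 = (y + 7)·(y + 4)
Cancel the common factor (y + 7).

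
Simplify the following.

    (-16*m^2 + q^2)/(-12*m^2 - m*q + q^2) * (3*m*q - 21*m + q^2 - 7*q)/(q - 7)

Factor: -16*m^2 + q^2 = (-4*m + q)*(4*m + q);  -12*m^2 - m*q + q^2 = (-4*m + q)*(3*m + q);  3*m*q - 21*m + q^2 - 7*q = (3*m + q)*(q - 7)
Cancel the common factors (3*m + q), (-4*m + q), (q - 7).

4*m + q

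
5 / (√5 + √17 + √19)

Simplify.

(-10*√1615 + 15*√19 + 35*√17 + 155*√5)/331

Group as (√5 + √17) + √19; multiply by (√5 + √17) - √19, then rationalise the remaining surd.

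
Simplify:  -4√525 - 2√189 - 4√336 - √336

4√525 = 20*√21; 2√189 = 6*√21; 4√336 = 16*√21; √336 = 4*√21
Combine: (-20 - 6 - 16 - 4)·√21 = -46*√21

-46*√21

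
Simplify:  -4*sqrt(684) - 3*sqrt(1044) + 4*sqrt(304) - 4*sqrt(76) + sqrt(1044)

4*sqrt(684) = 24*sqrt(19); 3*sqrt(1044) = 18*sqrt(29); 4*sqrt(304) = 16*sqrt(19); 4*sqrt(76) = 8*sqrt(19); sqrt(1044) = 6*sqrt(29)

-16*sqrt(19) - 12*sqrt(29)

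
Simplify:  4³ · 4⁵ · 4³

2^22

4³ = 2^6; 4⁵ = 2^10; 4³ = 2^6
Combine exponents: 2^22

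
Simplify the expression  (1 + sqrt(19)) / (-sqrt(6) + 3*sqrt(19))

Multiply numerator and denominator by sqrt(6) + 3*sqrt(19).
Denominator becomes 165; numerator becomes sqrt(6) + sqrt(114) + 3*sqrt(19) + 57.

(sqrt(6) + sqrt(114) + 3*sqrt(19) + 57)/165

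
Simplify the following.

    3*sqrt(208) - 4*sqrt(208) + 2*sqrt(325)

6*sqrt(13)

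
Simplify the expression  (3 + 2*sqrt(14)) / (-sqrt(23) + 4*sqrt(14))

(3*sqrt(23) + 2*sqrt(322) + 12*sqrt(14) + 112)/201

Multiply numerator and denominator by sqrt(23) + 4*sqrt(14).
Denominator becomes 201; numerator becomes 3*sqrt(23) + 2*sqrt(322) + 12*sqrt(14) + 112.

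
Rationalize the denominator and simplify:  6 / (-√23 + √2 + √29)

(-4*√23 - 2*√29 + 25*√2 + √1334)/14

Group as (√2 + √29) - √23; multiply by (√2 + √29) + √23, then rationalise the remaining surd.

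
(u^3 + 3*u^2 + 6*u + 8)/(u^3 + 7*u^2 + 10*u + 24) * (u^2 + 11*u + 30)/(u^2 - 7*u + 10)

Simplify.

(u^2 + 7*u + 10)/(u^2 - 7*u + 10)

Factor: u^3 + 3*u^2 + 6*u + 8 = (u^2 + u + 4)*(u + 2);  u^3 + 7*u^2 + 10*u + 24 = (u^2 + u + 4)*(u + 6);  u^2 + 11*u + 30 = (u + 6)*(u + 5);  u^2 - 7*u + 10 = (u - 2)*(u - 5)
Cancel the common factors (u^2 + u + 4), (u + 6).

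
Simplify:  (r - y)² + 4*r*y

(r + y)²

After expansion: r² + 2*r*y + y² — a perfect-square trinomial.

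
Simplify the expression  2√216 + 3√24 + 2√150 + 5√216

58*√6

2√216 = 12*√6; 3√24 = 6*√6; 2√150 = 10*√6; 5√216 = 30*√6
Combine: (12 + 6 + 10 + 30)·√6 = 58*√6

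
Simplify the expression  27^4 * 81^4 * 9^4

3^36

27^4 = 3^12; 81^4 = 3^16; 9^4 = 3^8
Combine exponents: 3^36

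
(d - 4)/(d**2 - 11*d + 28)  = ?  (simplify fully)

1/(d - 7)

Factor: d**2 - 11*d + 28 = (d - 7)*(d - 4)
Cancel the common factor (d - 4).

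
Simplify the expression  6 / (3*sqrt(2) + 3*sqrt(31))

Multiply numerator and denominator by -3*sqrt(31) + 3*sqrt(2).
Denominator becomes -261; numerator becomes -18*sqrt(31) + 18*sqrt(2).

(-2*sqrt(2) + 2*sqrt(31))/29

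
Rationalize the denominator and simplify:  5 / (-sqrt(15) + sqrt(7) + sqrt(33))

(-125*sqrt(15) - 55*sqrt(33) + 205*sqrt(7) + 30*sqrt(385))/299

Group as (sqrt(7) + sqrt(33)) - sqrt(15); multiply by (sqrt(7) + sqrt(33)) + sqrt(15), then rationalise the remaining surd.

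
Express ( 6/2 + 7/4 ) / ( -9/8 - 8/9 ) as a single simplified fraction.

Numerator: 6/2 + 7/4 = 19/4
Denominator: -9/8 - 8/9 = -145/72
Divide: (19/4) · (-72/145) = -342/145

-342/145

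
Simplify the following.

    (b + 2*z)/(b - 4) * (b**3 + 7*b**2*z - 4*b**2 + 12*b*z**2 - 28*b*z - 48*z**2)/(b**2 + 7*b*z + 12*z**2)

Factor: b**3 + 7*b**2*z - 4*b**2 + 12*b*z**2 - 28*b*z - 48*z**2 = (b - 4)*(b + 3*z)*(b + 4*z);  b**2 + 7*b*z + 12*z**2 = (b + 3*z)*(b + 4*z)
Cancel the common factors (b + 4*z), (b + 3*z), (b - 4).

b + 2*z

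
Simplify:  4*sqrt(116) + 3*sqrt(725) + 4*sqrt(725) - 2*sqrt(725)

4*sqrt(116) = 8*sqrt(29); 3*sqrt(725) = 15*sqrt(29); 4*sqrt(725) = 20*sqrt(29); 2*sqrt(725) = 10*sqrt(29)
Combine: (8 + 15 + 20 - 10)·sqrt(29) = 33*sqrt(29)

33*sqrt(29)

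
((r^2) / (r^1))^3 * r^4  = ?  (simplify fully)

r^7

Inside the bracket: r^1
Raise to the power 3: r^3
Multiply by r^4: add exponents.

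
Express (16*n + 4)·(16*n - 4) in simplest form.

256*n² - 16

Difference of squares with P = 16*n, Q = 4.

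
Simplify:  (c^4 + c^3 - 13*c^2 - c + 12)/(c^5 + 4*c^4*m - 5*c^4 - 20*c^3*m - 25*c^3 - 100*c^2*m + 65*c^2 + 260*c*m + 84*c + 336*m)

(c - 1)/(c^2 + 4*c*m - 7*c - 28*m)

Factor: c^4 + c^3 - 13*c^2 - c + 12 = (c + 1)*(c - 1)*(c - 3)*(c + 4);  c^5 + 4*c^4*m - 5*c^4 - 20*c^3*m - 25*c^3 - 100*c^2*m + 65*c^2 + 260*c*m + 84*c + 336*m = (c + 4)*(c - 3)*(c - 7)*(c + 1)*(c + 4*m)
Cancel the common factors (c + 1), (c - 3), (c + 4).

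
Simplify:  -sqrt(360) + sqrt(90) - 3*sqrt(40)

sqrt(360) = 6*sqrt(10); sqrt(90) = 3*sqrt(10); 3*sqrt(40) = 6*sqrt(10)
Combine: (-6 + 3 - 6)·sqrt(10) = -9*sqrt(10)

-9*sqrt(10)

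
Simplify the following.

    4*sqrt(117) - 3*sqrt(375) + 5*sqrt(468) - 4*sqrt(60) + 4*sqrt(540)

4*sqrt(117) = 12*sqrt(13); 3*sqrt(375) = 15*sqrt(15); 5*sqrt(468) = 30*sqrt(13); 4*sqrt(60) = 8*sqrt(15); 4*sqrt(540) = 24*sqrt(15)

sqrt(15) + 42*sqrt(13)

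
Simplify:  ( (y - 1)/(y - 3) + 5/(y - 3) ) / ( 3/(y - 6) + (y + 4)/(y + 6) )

Numerator: (y - 1)/(y - 3) + 5/(y - 3) = (y + 4)/(y - 3)
Denominator: 3/(y - 6) + (y + 4)/(y + 6) = (y² + y - 6)/(y² - 36)
Divide: ((y + 4)/(y - 3)) · ((y² - 36)/(y² + y - 6)) = (y³ + 4*y² - 36*y - 144)/(y³ - 2*y² - 9*y + 18)

(y³ + 4*y² - 36*y - 144)/(y³ - 2*y² - 9*y + 18)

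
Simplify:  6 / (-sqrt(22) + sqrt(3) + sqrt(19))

Group as (sqrt(3) + sqrt(19)) - sqrt(22); multiply by (sqrt(3) + sqrt(19)) + sqrt(22), then rationalise the remaining surd.

(3*sqrt(19) + 19*sqrt(3) + sqrt(1254))/19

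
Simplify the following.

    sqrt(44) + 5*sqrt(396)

sqrt(44) = 2*sqrt(11); 5*sqrt(396) = 30*sqrt(11)
Combine: (2 + 30)·sqrt(11) = 32*sqrt(11)

32*sqrt(11)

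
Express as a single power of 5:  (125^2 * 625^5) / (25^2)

5^22

125^2 = 5^6; 625^5 = 5^20; 25^2 = 5^4
Combine exponents: 5^22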